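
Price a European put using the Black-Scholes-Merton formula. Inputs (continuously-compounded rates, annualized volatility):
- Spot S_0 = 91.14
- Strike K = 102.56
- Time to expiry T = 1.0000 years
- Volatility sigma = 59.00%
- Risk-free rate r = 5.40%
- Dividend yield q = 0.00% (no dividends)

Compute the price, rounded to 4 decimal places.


d1 = (ln(S/K) + (r - q + 0.5*sigma^2) * T) / (sigma * sqrt(T)) = 0.18643863
d2 = d1 - sigma * sqrt(T) = -0.40356137
exp(-rT) = 0.94743211; exp(-qT) = 1.00000000
P = K * exp(-rT) * N(-d2) - S_0 * exp(-qT) * N(-d1)
N(-d1) = 0.42605040; N(-d2) = 0.65673235
P = 102.5600 * 0.94743211 * 0.65673235 - 91.1400 * 1.00000000 * 0.42605040 = 24.9836

Answer: Price = 24.9836


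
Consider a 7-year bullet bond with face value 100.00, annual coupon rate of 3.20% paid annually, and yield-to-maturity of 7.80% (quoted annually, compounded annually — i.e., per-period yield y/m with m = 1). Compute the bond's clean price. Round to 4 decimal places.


Coupon per period c = face * coupon_rate / m = 3.200000
Periods per year m = 1; per-period yield y/m = 0.078000
Number of cashflows N = 7
Cashflows (t years, CF_t, discount factor 1/(1+y/m)^(m*t), PV):
  t = 1.0000: CF_t = 3.200000, DF = 0.927644, PV = 2.968460
  t = 2.0000: CF_t = 3.200000, DF = 0.860523, PV = 2.753674
  t = 3.0000: CF_t = 3.200000, DF = 0.798259, PV = 2.554428
  t = 4.0000: CF_t = 3.200000, DF = 0.740500, PV = 2.369599
  t = 5.0000: CF_t = 3.200000, DF = 0.686920, PV = 2.198144
  t = 6.0000: CF_t = 3.200000, DF = 0.637217, PV = 2.039095
  t = 7.0000: CF_t = 103.200000, DF = 0.591111, PV = 61.002604
Price P = sum_t PV_t = 75.886004

Answer: Price = 75.8860


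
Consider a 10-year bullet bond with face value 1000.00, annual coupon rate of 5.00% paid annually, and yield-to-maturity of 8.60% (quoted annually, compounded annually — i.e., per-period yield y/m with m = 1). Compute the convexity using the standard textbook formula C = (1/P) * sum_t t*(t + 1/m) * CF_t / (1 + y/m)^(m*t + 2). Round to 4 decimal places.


Answer: Convexity = 66.5111

Derivation:
Coupon per period c = face * coupon_rate / m = 50.000000
Periods per year m = 1; per-period yield y/m = 0.086000
Number of cashflows N = 10
Cashflows (t years, CF_t, discount factor 1/(1+y/m)^(m*t), PV):
  t = 1.0000: CF_t = 50.000000, DF = 0.920810, PV = 46.040516
  t = 2.0000: CF_t = 50.000000, DF = 0.847892, PV = 42.394582
  t = 3.0000: CF_t = 50.000000, DF = 0.780747, PV = 39.037368
  t = 4.0000: CF_t = 50.000000, DF = 0.718920, PV = 35.946011
  t = 5.0000: CF_t = 50.000000, DF = 0.661989, PV = 33.099458
  t = 6.0000: CF_t = 50.000000, DF = 0.609566, PV = 30.478322
  t = 7.0000: CF_t = 50.000000, DF = 0.561295, PV = 28.064753
  t = 8.0000: CF_t = 50.000000, DF = 0.516846, PV = 25.842314
  t = 9.0000: CF_t = 50.000000, DF = 0.475917, PV = 23.795869
  t = 10.0000: CF_t = 1050.000000, DF = 0.438230, PV = 460.141121
Price P = sum_t PV_t = 764.840314
Convexity numerator sum_t t*(t + 1/m) * CF_t / (1+y/m)^(m*t + 2):
  t = 1.0000: term = 78.074736
  t = 2.0000: term = 215.676066
  t = 3.0000: term = 397.193492
  t = 4.0000: term = 609.566440
  t = 5.0000: term = 841.942596
  t = 6.0000: term = 1085.377196
  t = 7.0000: term = 1332.568688
  t = 8.0000: term = 1577.626702
  t = 9.0000: term = 1815.868672
  t = 10.0000: term = 42916.478733
Convexity = (1/P) * sum = 50870.373320 / 764.840314 = 66.511104


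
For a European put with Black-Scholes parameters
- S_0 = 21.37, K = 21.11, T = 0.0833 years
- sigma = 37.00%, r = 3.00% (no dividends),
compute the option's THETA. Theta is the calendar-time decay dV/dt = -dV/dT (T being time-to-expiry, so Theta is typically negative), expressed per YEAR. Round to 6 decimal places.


d1 = 0.1914260878; d2 = 0.0846376521
phi(d1) = 0.3916994248; exp(-qT) = 1.0000000000; exp(-rT) = 0.9975041199
Theta = -S*exp(-qT)*phi(d1)*sigma/(2*sqrt(T)) + r*K*exp(-rT)*N(-d2) - q*S*exp(-qT)*N(-d1)
N(-d1) = 0.4240958914; N(-d2) = 0.4662747322; sqrt(T) = 0.2886173938
Term 1 = -21.3700 * 1.0000000000 * 0.3916994248 * 0.3700 / (2 * 0.2886173938) = -5.3654565672
Term 2 = 0.0300 * 21.1100 * 0.9975041199 * 0.4662747322 = 0.2945547750
Term 3 = 0 (no dividend yield, q = 0)
Theta = -5.3654565672 + (0.2945547750) + (0.0000000000) = -5.070902

Answer: Theta = -5.070902


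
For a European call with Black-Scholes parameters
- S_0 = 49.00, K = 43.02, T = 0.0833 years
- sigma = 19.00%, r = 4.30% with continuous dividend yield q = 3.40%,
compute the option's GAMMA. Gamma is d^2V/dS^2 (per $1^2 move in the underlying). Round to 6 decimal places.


d1 = 2.4145686901; d2 = 2.3597313853
phi(d1) = 0.0216227449; exp(-qT) = 0.9971718069; exp(-rT) = 0.9964245074
Gamma = exp(-qT) * phi(d1) / (S * sigma * sqrt(T)) = 0.9971718069 * 0.0216227449 / (49.0000 * 0.1900 * 0.2886173938) = 0.008024

Answer: Gamma = 0.008024


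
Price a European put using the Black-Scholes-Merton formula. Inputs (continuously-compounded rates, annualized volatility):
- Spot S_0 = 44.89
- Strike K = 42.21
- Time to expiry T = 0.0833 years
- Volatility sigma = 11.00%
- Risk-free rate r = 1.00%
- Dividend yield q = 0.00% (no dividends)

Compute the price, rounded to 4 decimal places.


Answer: Price = 0.0129

Derivation:
d1 = (ln(S/K) + (r - q + 0.5*sigma^2) * T) / (sigma * sqrt(T)) = 1.98107061
d2 = d1 - sigma * sqrt(T) = 1.94932270
exp(-rT) = 0.99916735; exp(-qT) = 1.00000000
P = K * exp(-rT) * N(-d2) - S_0 * exp(-qT) * N(-d1)
N(-d1) = 0.02379168; N(-d2) = 0.02562845
P = 42.2100 * 0.99916735 * 0.02562845 - 44.8900 * 1.00000000 * 0.02379168 = 0.0129


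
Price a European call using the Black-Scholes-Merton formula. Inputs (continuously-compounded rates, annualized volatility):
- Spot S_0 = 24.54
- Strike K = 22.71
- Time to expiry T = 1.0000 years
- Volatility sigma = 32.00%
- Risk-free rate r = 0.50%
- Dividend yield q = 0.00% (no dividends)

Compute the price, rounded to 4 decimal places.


Answer: Price = 4.0657

Derivation:
d1 = (ln(S/K) + (r - q + 0.5*sigma^2) * T) / (sigma * sqrt(T)) = 0.41780963
d2 = d1 - sigma * sqrt(T) = 0.09780963
exp(-rT) = 0.99501248; exp(-qT) = 1.00000000
C = S_0 * exp(-qT) * N(d1) - K * exp(-rT) * N(d2)
N(d1) = 0.66195685; N(d2) = 0.53895827
C = 24.5400 * 1.00000000 * 0.66195685 - 22.7100 * 0.99501248 * 0.53895827 = 4.0657


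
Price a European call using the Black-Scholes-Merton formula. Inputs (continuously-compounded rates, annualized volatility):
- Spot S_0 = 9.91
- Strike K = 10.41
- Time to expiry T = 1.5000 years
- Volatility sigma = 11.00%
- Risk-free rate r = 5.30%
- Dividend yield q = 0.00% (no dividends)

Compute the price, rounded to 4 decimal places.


Answer: Price = 0.6852

Derivation:
d1 = (ln(S/K) + (r - q + 0.5*sigma^2) * T) / (sigma * sqrt(T)) = 0.29210140
d2 = d1 - sigma * sqrt(T) = 0.15737946
exp(-rT) = 0.92357802; exp(-qT) = 1.00000000
C = S_0 * exp(-qT) * N(d1) - K * exp(-rT) * N(d2)
N(d1) = 0.61489545; N(d2) = 0.56252710
C = 9.9100 * 1.00000000 * 0.61489545 - 10.4100 * 0.92357802 * 0.56252710 = 0.6852


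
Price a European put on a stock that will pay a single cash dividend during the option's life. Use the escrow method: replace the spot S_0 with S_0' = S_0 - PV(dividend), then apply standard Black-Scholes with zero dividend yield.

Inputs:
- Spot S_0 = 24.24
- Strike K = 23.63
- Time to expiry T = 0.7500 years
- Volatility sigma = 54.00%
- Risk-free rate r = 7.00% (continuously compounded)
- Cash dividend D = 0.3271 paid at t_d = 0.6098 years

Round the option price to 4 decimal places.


Answer: Price = 3.5724

Derivation:
PV(D) = D * exp(-r * t_d) = 0.3271 * 0.95821222 = 0.31343122
S_0' = S_0 - PV(D) = 24.2400 - 0.31343122 = 23.92656878
d1 = (ln(S_0'/K) + (r + sigma^2/2)*T) / (sigma*sqrt(T)) = 0.37275960
d2 = d1 - sigma*sqrt(T) = -0.09489411
exp(-rT) = 0.94885432
N(-d1) = 0.35466369; N(-d2) = 0.53780053
P = K * exp(-rT) * N(-d2) - S_0' * N(-d1) = 23.6300 * 0.94885432 * 0.53780053 - 23.92656878 * 0.35466369 = 3.5724


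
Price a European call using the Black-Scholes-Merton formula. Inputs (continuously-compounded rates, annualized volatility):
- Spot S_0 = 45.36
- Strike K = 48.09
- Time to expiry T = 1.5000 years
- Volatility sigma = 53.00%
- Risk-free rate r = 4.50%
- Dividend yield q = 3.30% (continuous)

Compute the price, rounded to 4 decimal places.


d1 = (ln(S/K) + (r - q + 0.5*sigma^2) * T) / (sigma * sqrt(T)) = 0.26225162
d2 = d1 - sigma * sqrt(T) = -0.38686316
exp(-rT) = 0.93472772; exp(-qT) = 0.95170516
C = S_0 * exp(-qT) * N(d1) - K * exp(-rT) * N(d2)
N(d1) = 0.60343627; N(d2) = 0.34942876
C = 45.3600 * 0.95170516 * 0.60343627 - 48.0900 * 0.93472772 * 0.34942876 = 10.3428

Answer: Price = 10.3428


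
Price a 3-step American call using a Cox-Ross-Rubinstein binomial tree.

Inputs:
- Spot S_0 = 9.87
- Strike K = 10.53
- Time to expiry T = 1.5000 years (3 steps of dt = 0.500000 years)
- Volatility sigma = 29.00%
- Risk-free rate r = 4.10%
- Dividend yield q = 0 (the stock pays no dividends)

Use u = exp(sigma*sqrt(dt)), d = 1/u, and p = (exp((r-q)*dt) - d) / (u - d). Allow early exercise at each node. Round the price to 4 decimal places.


dt = T/N = 0.500000
u = exp(sigma*sqrt(dt)) = 1.227600; d = 1/u = 0.814598
p = (exp((r-q)*dt) - d) / (u - d) = 0.499062
Discount per step: exp(-r*dt) = 0.979709
Stock lattice S(k, i) with i counting down-moves:
  k=0: S(0,0) = 9.8700
  k=1: S(1,0) = 12.1164; S(1,1) = 8.0401
  k=2: S(2,0) = 14.8741; S(2,1) = 9.8700; S(2,2) = 6.5494
  k=3: S(3,0) = 18.2594; S(3,1) = 12.1164; S(3,2) = 8.0401; S(3,3) = 5.3351
Terminal payoffs V(N, i) = max(S_T - K, 0):
  V(3,0) = 7.729450; V(3,1) = 1.586411; V(3,2) = 0.000000; V(3,3) = 0.000000
Backward induction: V(k, i) = exp(-r*dt) * [p * V(k+1, i) + (1-p) * V(k+1, i+1)]; then take max(V_cont, immediate exercise) for American.
  V(2,0) = exp(-r*dt) * [p*7.729450 + (1-p)*1.586411] = 4.557773; exercise = 4.344105; V(2,0) = max -> 4.557773
  V(2,1) = exp(-r*dt) * [p*1.586411 + (1-p)*0.000000] = 0.775653; exercise = 0.000000; V(2,1) = max -> 0.775653
  V(2,2) = exp(-r*dt) * [p*0.000000 + (1-p)*0.000000] = 0.000000; exercise = 0.000000; V(2,2) = max -> 0.000000
  V(1,0) = exp(-r*dt) * [p*4.557773 + (1-p)*0.775653] = 2.609128; exercise = 1.586411; V(1,0) = max -> 2.609128
  V(1,1) = exp(-r*dt) * [p*0.775653 + (1-p)*0.000000] = 0.379245; exercise = 0.000000; V(1,1) = max -> 0.379245
  V(0,0) = exp(-r*dt) * [p*2.609128 + (1-p)*0.379245] = 1.461819; exercise = 0.000000; V(0,0) = max -> 1.461819

Answer: Price = V(0,0) = 1.4618


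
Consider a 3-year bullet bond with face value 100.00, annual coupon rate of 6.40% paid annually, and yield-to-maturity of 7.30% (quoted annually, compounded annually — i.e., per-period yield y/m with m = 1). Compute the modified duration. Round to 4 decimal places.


Coupon per period c = face * coupon_rate / m = 6.400000
Periods per year m = 1; per-period yield y/m = 0.073000
Number of cashflows N = 3
Cashflows (t years, CF_t, discount factor 1/(1+y/m)^(m*t), PV):
  t = 1.0000: CF_t = 6.400000, DF = 0.931966, PV = 5.964585
  t = 2.0000: CF_t = 6.400000, DF = 0.868561, PV = 5.558793
  t = 3.0000: CF_t = 106.400000, DF = 0.809470, PV = 86.127623
Price P = sum_t PV_t = 97.651002
First compute Macaulay numerator sum_t t * PV_t:
  t * PV_t at t = 1.0000: 5.964585
  t * PV_t at t = 2.0000: 11.117587
  t * PV_t at t = 3.0000: 258.382869
Macaulay duration D = 275.465041 / 97.651002 = 2.820914
Modified duration = D / (1 + y/m) = 2.820914 / (1 + 0.073000) = 2.628997

Answer: Modified duration = 2.6290


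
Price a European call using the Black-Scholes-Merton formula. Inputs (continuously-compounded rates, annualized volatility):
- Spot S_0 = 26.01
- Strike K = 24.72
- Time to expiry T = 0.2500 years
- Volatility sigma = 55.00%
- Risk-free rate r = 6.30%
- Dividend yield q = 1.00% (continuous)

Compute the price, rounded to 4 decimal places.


d1 = (ln(S/K) + (r - q + 0.5*sigma^2) * T) / (sigma * sqrt(T)) = 0.37065799
d2 = d1 - sigma * sqrt(T) = 0.09565799
exp(-rT) = 0.98437338; exp(-qT) = 0.99750312
C = S_0 * exp(-qT) * N(d1) - K * exp(-rT) * N(d2)
N(d1) = 0.64455386; N(d2) = 0.53810390
C = 26.0100 * 0.99750312 * 0.64455386 - 24.7200 * 0.98437338 * 0.53810390 = 3.6289

Answer: Price = 3.6289


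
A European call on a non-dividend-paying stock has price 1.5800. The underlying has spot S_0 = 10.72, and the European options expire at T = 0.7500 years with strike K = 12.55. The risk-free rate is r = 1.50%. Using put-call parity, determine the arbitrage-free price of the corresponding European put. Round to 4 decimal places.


Answer: Put price = 3.2696

Derivation:
Put-call parity: C - P = S_0 * exp(-qT) - K * exp(-rT).
S_0 * exp(-qT) = 10.7200 * 1.00000000 = 10.72000000
K * exp(-rT) = 12.5500 * 0.98881304 = 12.40960371
P = C - S*exp(-qT) + K*exp(-rT)
P = 1.5800 - 10.72000000 + 12.40960371 = 3.2696


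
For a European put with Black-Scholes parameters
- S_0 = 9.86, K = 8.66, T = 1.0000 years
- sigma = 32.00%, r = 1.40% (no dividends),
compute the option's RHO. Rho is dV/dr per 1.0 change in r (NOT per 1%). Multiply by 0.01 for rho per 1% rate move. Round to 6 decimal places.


Answer: Rho = -3.297836

Derivation:
d1 = 0.6092857689; d2 = 0.2892857689
phi(d1) = 0.3313589311; exp(-qT) = 1.0000000000; exp(-rT) = 0.9860975443
N(-d2) = 0.3861813509
Rho = -K*T*exp(-rT)*N(-d2) = -8.6600 * 1.0000 * 0.9860975443 * 0.3861813509 = -3.297836


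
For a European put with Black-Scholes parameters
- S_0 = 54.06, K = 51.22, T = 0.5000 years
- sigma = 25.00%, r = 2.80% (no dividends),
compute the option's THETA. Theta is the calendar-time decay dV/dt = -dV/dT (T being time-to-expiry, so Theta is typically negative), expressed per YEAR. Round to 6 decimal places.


Answer: Theta = -2.866777

Derivation:
d1 = 0.4728533924; d2 = 0.2960766972
phi(d1) = 0.3567451211; exp(-qT) = 1.0000000000; exp(-rT) = 0.9860975443
Theta = -S*exp(-qT)*phi(d1)*sigma/(2*sqrt(T)) + r*K*exp(-rT)*N(-d2) - q*S*exp(-qT)*N(-d1)
N(-d1) = 0.3181588893; N(-d2) = 0.3835857548; sqrt(T) = 0.7071067812
Term 1 = -54.0600 * 1.0000000000 * 0.3567451211 * 0.2500 / (2 * 0.7071067812) = -3.4092519262
Term 2 = 0.0280 * 51.2200 * 0.9860975443 * 0.3835857548 = 0.5424752807
Term 3 = 0 (no dividend yield, q = 0)
Theta = -3.4092519262 + (0.5424752807) + (0.0000000000) = -2.866777


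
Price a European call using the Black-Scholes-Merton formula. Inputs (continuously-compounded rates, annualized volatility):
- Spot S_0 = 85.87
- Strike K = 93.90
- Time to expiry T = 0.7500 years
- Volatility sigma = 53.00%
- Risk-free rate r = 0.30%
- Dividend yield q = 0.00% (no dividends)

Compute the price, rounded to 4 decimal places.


Answer: Price = 12.6745

Derivation:
d1 = (ln(S/K) + (r - q + 0.5*sigma^2) * T) / (sigma * sqrt(T)) = 0.03963376
d2 = d1 - sigma * sqrt(T) = -0.41935970
exp(-rT) = 0.99775253; exp(-qT) = 1.00000000
C = S_0 * exp(-qT) * N(d1) - K * exp(-rT) * N(d2)
N(d1) = 0.51580745; N(d2) = 0.33747664
C = 85.8700 * 1.00000000 * 0.51580745 - 93.9000 * 0.99775253 * 0.33747664 = 12.6745


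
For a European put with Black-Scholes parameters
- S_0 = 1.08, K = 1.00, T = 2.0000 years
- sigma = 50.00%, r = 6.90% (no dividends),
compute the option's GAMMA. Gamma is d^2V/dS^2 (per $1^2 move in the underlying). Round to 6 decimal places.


Answer: Gamma = 0.420835

Derivation:
d1 = 0.6575542103; d2 = -0.0495525708
phi(d1) = 0.3213812059; exp(-qT) = 1.0000000000; exp(-rT) = 0.8710986917
Gamma = exp(-qT) * phi(d1) / (S * sigma * sqrt(T)) = 1.0000000000 * 0.3213812059 / (1.0800 * 0.5000 * 1.4142135624) = 0.420835


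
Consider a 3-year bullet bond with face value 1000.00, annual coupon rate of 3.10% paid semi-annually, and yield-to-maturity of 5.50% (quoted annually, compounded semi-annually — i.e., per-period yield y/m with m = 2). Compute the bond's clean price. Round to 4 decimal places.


Coupon per period c = face * coupon_rate / m = 15.500000
Periods per year m = 2; per-period yield y/m = 0.027500
Number of cashflows N = 6
Cashflows (t years, CF_t, discount factor 1/(1+y/m)^(m*t), PV):
  t = 0.5000: CF_t = 15.500000, DF = 0.973236, PV = 15.085158
  t = 1.0000: CF_t = 15.500000, DF = 0.947188, PV = 14.681419
  t = 1.5000: CF_t = 15.500000, DF = 0.921838, PV = 14.288486
  t = 2.0000: CF_t = 15.500000, DF = 0.897166, PV = 13.906069
  t = 2.5000: CF_t = 15.500000, DF = 0.873154, PV = 13.533887
  t = 3.0000: CF_t = 1015.500000, DF = 0.849785, PV = 862.956580
Price P = sum_t PV_t = 934.451599

Answer: Price = 934.4516


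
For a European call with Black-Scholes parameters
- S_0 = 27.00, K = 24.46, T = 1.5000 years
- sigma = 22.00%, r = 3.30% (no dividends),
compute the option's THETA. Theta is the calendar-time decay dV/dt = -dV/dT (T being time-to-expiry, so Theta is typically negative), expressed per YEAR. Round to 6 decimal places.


d1 = 0.6851064549; d2 = 0.4156625832
phi(d1) = 0.3154913669; exp(-qT) = 1.0000000000; exp(-rT) = 0.9517051581
Theta = -S*exp(-qT)*phi(d1)*sigma/(2*sqrt(T)) - r*K*exp(-rT)*N(d2) + q*S*exp(-qT)*N(d1)
N(d1) = 0.7533616263; N(d2) = 0.6611715377; sqrt(T) = 1.2247448714
Term 1 = -27.0000 * 1.0000000000 * 0.3154913669 * 0.2200 / (2 * 1.2247448714) = -0.7650649385
Term 2 = -0.0330 * 24.4600 * 0.9517051581 * 0.6611715377 = -0.5079102361
Term 3 = 0 (no dividend yield, q = 0)
Theta = -0.7650649385 + (-0.5079102361) + (0.0000000000) = -1.272975

Answer: Theta = -1.272975


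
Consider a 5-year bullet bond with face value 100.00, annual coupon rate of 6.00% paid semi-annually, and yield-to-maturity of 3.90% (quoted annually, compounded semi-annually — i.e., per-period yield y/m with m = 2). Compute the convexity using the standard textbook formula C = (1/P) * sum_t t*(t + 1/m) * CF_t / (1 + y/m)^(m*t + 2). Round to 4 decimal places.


Coupon per period c = face * coupon_rate / m = 3.000000
Periods per year m = 2; per-period yield y/m = 0.019500
Number of cashflows N = 10
Cashflows (t years, CF_t, discount factor 1/(1+y/m)^(m*t), PV):
  t = 0.5000: CF_t = 3.000000, DF = 0.980873, PV = 2.942619
  t = 1.0000: CF_t = 3.000000, DF = 0.962112, PV = 2.886335
  t = 1.5000: CF_t = 3.000000, DF = 0.943709, PV = 2.831128
  t = 2.0000: CF_t = 3.000000, DF = 0.925659, PV = 2.776977
  t = 2.5000: CF_t = 3.000000, DF = 0.907954, PV = 2.723862
  t = 3.0000: CF_t = 3.000000, DF = 0.890588, PV = 2.671763
  t = 3.5000: CF_t = 3.000000, DF = 0.873553, PV = 2.620660
  t = 4.0000: CF_t = 3.000000, DF = 0.856845, PV = 2.570534
  t = 4.5000: CF_t = 3.000000, DF = 0.840456, PV = 2.521368
  t = 5.0000: CF_t = 103.000000, DF = 0.824380, PV = 84.911189
Price P = sum_t PV_t = 109.456436
Convexity numerator sum_t t*(t + 1/m) * CF_t / (1+y/m)^(m*t + 2):
  t = 0.5000: term = 1.415564
  t = 1.0000: term = 4.165466
  t = 1.5000: term = 8.171586
  t = 2.0000: term = 13.358813
  t = 2.5000: term = 19.654948
  t = 3.0000: term = 26.990611
  t = 3.5000: term = 35.299148
  t = 4.0000: term = 44.516546
  t = 4.5000: term = 54.581346
  t = 5.0000: term = 2246.586564
Convexity = (1/P) * sum = 2454.740592 / 109.456436 = 22.426645

Answer: Convexity = 22.4266


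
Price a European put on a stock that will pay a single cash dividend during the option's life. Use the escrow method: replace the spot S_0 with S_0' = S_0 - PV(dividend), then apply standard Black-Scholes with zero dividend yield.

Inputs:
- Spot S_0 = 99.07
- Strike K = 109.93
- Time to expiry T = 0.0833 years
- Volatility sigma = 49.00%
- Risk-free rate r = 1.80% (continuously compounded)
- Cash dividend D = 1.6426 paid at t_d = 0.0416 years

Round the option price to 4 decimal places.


PV(D) = D * exp(-r * t_d) = 1.6426 * 0.99925148 = 1.64137048
S_0' = S_0 - PV(D) = 99.0700 - 1.64137048 = 97.42862952
d1 = (ln(S_0'/K) + (r + sigma^2/2)*T) / (sigma*sqrt(T)) = -0.77232486
d2 = d1 - sigma*sqrt(T) = -0.91374738
exp(-rT) = 0.99850172
N(-d1) = 0.78003898; N(-d2) = 0.81957520
P = K * exp(-rT) * N(-d2) - S_0' * N(-d1) = 109.9300 * 0.99850172 * 0.81957520 - 97.42862952 * 0.78003898 = 13.9628

Answer: Price = 13.9628


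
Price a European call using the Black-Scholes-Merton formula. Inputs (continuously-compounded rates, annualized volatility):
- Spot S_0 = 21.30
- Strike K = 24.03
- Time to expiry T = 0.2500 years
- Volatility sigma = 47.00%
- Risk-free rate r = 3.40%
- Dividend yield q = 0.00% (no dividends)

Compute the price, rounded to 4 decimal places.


Answer: Price = 1.0814

Derivation:
d1 = (ln(S/K) + (r - q + 0.5*sigma^2) * T) / (sigma * sqrt(T)) = -0.35950416
d2 = d1 - sigma * sqrt(T) = -0.59450416
exp(-rT) = 0.99153602; exp(-qT) = 1.00000000
C = S_0 * exp(-qT) * N(d1) - K * exp(-rT) * N(d2)
N(d1) = 0.35960898; N(d2) = 0.27608748
C = 21.3000 * 1.00000000 * 0.35960898 - 24.0300 * 0.99153602 * 0.27608748 = 1.0814


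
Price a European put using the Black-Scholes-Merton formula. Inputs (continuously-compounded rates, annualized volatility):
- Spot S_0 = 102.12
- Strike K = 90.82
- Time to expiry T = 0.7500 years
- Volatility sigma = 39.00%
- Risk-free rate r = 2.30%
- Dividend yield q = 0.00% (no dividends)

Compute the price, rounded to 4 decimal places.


Answer: Price = 7.3996

Derivation:
d1 = (ln(S/K) + (r - q + 0.5*sigma^2) * T) / (sigma * sqrt(T)) = 0.56715505
d2 = d1 - sigma * sqrt(T) = 0.22940515
exp(-rT) = 0.98289793; exp(-qT) = 1.00000000
P = K * exp(-rT) * N(-d2) - S_0 * exp(-qT) * N(-d1)
N(-d1) = 0.28530442; N(-d2) = 0.40927702
P = 90.8200 * 0.98289793 * 0.40927702 - 102.1200 * 1.00000000 * 0.28530442 = 7.3996


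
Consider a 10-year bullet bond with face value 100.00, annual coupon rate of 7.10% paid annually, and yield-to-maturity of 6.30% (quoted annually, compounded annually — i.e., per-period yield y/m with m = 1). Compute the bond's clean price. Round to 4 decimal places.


Coupon per period c = face * coupon_rate / m = 7.100000
Periods per year m = 1; per-period yield y/m = 0.063000
Number of cashflows N = 10
Cashflows (t years, CF_t, discount factor 1/(1+y/m)^(m*t), PV):
  t = 1.0000: CF_t = 7.100000, DF = 0.940734, PV = 6.679210
  t = 2.0000: CF_t = 7.100000, DF = 0.884980, PV = 6.283358
  t = 3.0000: CF_t = 7.100000, DF = 0.832531, PV = 5.910967
  t = 4.0000: CF_t = 7.100000, DF = 0.783190, PV = 5.560647
  t = 5.0000: CF_t = 7.100000, DF = 0.736773, PV = 5.231088
  t = 6.0000: CF_t = 7.100000, DF = 0.693107, PV = 4.921061
  t = 7.0000: CF_t = 7.100000, DF = 0.652029, PV = 4.629408
  t = 8.0000: CF_t = 7.100000, DF = 0.613386, PV = 4.355041
  t = 9.0000: CF_t = 7.100000, DF = 0.577033, PV = 4.096934
  t = 10.0000: CF_t = 107.100000, DF = 0.542834, PV = 58.137563
Price P = sum_t PV_t = 105.805278

Answer: Price = 105.8053


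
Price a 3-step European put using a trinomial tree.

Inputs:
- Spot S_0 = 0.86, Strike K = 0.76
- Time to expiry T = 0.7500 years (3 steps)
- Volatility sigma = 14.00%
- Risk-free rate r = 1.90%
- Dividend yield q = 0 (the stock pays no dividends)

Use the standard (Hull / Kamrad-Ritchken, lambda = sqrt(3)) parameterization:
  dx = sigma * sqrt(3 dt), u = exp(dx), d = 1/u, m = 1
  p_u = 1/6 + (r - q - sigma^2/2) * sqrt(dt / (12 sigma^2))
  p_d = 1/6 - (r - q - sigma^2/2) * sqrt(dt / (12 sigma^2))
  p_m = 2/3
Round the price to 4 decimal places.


dt = T/N = 0.250000; dx = sigma*sqrt(3*dt) = 0.121244
u = exp(dx) = 1.128900; d = 1/u = 0.885818
p_u = 0.176152, p_m = 0.666667, p_d = 0.157182
Discount per step: exp(-r*dt) = 0.995261
Stock lattice S(k, j) with j the centered position index:
  k=0: S(0,+0) = 0.8600
  k=1: S(1,-1) = 0.7618; S(1,+0) = 0.8600; S(1,+1) = 0.9709
  k=2: S(2,-2) = 0.6748; S(2,-1) = 0.7618; S(2,+0) = 0.8600; S(2,+1) = 0.9709; S(2,+2) = 1.0960
  k=3: S(3,-3) = 0.5978; S(3,-2) = 0.6748; S(3,-1) = 0.7618; S(3,+0) = 0.8600; S(3,+1) = 0.9709; S(3,+2) = 1.0960; S(3,+3) = 1.2373
Terminal payoffs V(N, j) = max(K - S_T, 0):
  V(3,-3) = 0.162233; V(3,-2) = 0.085180; V(3,-1) = 0.000000; V(3,+0) = 0.000000; V(3,+1) = 0.000000; V(3,+2) = 0.000000; V(3,+3) = 0.000000
Backward induction: V(k, j) = exp(-r*dt) * [p_u * V(k+1, j+1) + p_m * V(k+1, j) + p_d * V(k+1, j-1)]
  V(2,-2) = exp(-r*dt) * [p_u*0.000000 + p_m*0.085180 + p_d*0.162233] = 0.081897
  V(2,-1) = exp(-r*dt) * [p_u*0.000000 + p_m*0.000000 + p_d*0.085180] = 0.013325
  V(2,+0) = exp(-r*dt) * [p_u*0.000000 + p_m*0.000000 + p_d*0.000000] = 0.000000
  V(2,+1) = exp(-r*dt) * [p_u*0.000000 + p_m*0.000000 + p_d*0.000000] = 0.000000
  V(2,+2) = exp(-r*dt) * [p_u*0.000000 + p_m*0.000000 + p_d*0.000000] = 0.000000
  V(1,-1) = exp(-r*dt) * [p_u*0.000000 + p_m*0.013325 + p_d*0.081897] = 0.021653
  V(1,+0) = exp(-r*dt) * [p_u*0.000000 + p_m*0.000000 + p_d*0.013325] = 0.002085
  V(1,+1) = exp(-r*dt) * [p_u*0.000000 + p_m*0.000000 + p_d*0.000000] = 0.000000
  V(0,+0) = exp(-r*dt) * [p_u*0.000000 + p_m*0.002085 + p_d*0.021653] = 0.004770

Answer: Price = V(0,0) = 0.0048


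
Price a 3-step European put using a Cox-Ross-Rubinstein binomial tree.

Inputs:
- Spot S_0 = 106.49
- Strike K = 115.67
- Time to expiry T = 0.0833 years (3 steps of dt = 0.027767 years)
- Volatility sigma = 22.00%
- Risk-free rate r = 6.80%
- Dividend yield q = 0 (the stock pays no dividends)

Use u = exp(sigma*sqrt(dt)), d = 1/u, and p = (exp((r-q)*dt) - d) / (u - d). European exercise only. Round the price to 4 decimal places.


dt = T/N = 0.027767
u = exp(sigma*sqrt(dt)) = 1.037340; d = 1/u = 0.964004
p = (exp((r-q)*dt) - d) / (u - d) = 0.516607
Discount per step: exp(-r*dt) = 0.998114
Stock lattice S(k, i) with i counting down-moves:
  k=0: S(0,0) = 106.4900
  k=1: S(1,0) = 110.4663; S(1,1) = 102.6568
  k=2: S(2,0) = 114.5911; S(2,1) = 106.4900; S(2,2) = 98.9617
  k=3: S(3,0) = 118.8698; S(3,1) = 110.4663; S(3,2) = 102.6568; S(3,3) = 95.3995
Terminal payoffs V(N, i) = max(K - S_T, 0):
  V(3,0) = 0.000000; V(3,1) = 5.203709; V(3,2) = 13.013162; V(3,3) = 20.270524
Backward induction: V(k, i) = exp(-r*dt) * [p * V(k+1, i) + (1-p) * V(k+1, i+1)].
  V(2,0) = exp(-r*dt) * [p*0.000000 + (1-p)*5.203709] = 2.510691
  V(2,1) = exp(-r*dt) * [p*5.203709 + (1-p)*13.013162] = 8.961806
  V(2,2) = exp(-r*dt) * [p*13.013162 + (1-p)*20.270524] = 16.490154
  V(1,0) = exp(-r*dt) * [p*2.510691 + (1-p)*8.961806] = 5.618495
  V(1,1) = exp(-r*dt) * [p*8.961806 + (1-p)*16.490154] = 12.577185
  V(0,0) = exp(-r*dt) * [p*5.618495 + (1-p)*12.577185] = 8.965332

Answer: Price = V(0,0) = 8.9653


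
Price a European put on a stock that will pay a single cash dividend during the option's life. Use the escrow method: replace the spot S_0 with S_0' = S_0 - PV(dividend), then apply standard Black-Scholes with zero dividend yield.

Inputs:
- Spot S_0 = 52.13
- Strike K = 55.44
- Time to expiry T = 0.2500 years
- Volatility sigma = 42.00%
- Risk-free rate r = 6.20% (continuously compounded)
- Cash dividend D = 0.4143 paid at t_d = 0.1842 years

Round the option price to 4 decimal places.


Answer: Price = 6.0237

Derivation:
PV(D) = D * exp(-r * t_d) = 0.4143 * 0.98864457 = 0.40959544
S_0' = S_0 - PV(D) = 52.1300 - 0.40959544 = 51.72040456
d1 = (ln(S_0'/K) + (r + sigma^2/2)*T) / (sigma*sqrt(T)) = -0.15189990
d2 = d1 - sigma*sqrt(T) = -0.36189990
exp(-rT) = 0.98461951
N(-d1) = 0.56036706; N(-d2) = 0.64128658
P = K * exp(-rT) * N(-d2) - S_0' * N(-d1) = 55.4400 * 0.98461951 * 0.64128658 - 51.72040456 * 0.56036706 = 6.0237


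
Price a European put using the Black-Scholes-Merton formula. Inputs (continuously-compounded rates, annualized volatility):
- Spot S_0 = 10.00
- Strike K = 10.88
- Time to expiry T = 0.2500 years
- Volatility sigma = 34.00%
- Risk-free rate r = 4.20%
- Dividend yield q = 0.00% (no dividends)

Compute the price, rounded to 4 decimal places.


Answer: Price = 1.1517

Derivation:
d1 = (ln(S/K) + (r - q + 0.5*sigma^2) * T) / (sigma * sqrt(T)) = -0.34935970
d2 = d1 - sigma * sqrt(T) = -0.51935970
exp(-rT) = 0.98955493; exp(-qT) = 1.00000000
P = K * exp(-rT) * N(-d2) - S_0 * exp(-qT) * N(-d1)
N(-d1) = 0.63659036; N(-d2) = 0.69824503
P = 10.8800 * 0.98955493 * 0.69824503 - 10.0000 * 1.00000000 * 0.63659036 = 1.1517


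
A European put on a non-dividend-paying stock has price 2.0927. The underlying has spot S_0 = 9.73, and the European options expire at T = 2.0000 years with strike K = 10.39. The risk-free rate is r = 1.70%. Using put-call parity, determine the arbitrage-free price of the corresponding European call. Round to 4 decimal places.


Put-call parity: C - P = S_0 * exp(-qT) - K * exp(-rT).
S_0 * exp(-qT) = 9.7300 * 1.00000000 = 9.73000000
K * exp(-rT) = 10.3900 * 0.96657150 = 10.04267793
C = P + S*exp(-qT) - K*exp(-rT)
C = 2.0927 + 9.73000000 - 10.04267793 = 1.7800

Answer: Call price = 1.7800


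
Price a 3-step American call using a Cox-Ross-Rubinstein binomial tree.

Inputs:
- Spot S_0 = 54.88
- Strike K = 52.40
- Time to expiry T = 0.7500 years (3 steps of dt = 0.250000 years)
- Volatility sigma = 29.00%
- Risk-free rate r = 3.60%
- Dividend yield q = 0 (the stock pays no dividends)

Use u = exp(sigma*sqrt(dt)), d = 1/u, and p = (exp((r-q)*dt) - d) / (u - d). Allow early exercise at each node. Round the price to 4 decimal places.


dt = T/N = 0.250000
u = exp(sigma*sqrt(dt)) = 1.156040; d = 1/u = 0.865022
p = (exp((r-q)*dt) - d) / (u - d) = 0.494879
Discount per step: exp(-r*dt) = 0.991040
Stock lattice S(k, i) with i counting down-moves:
  k=0: S(0,0) = 54.8800
  k=1: S(1,0) = 63.4435; S(1,1) = 47.4724
  k=2: S(2,0) = 73.3431; S(2,1) = 54.8800; S(2,2) = 41.0647
  k=3: S(3,0) = 84.7876; S(3,1) = 63.4435; S(3,2) = 47.4724; S(3,3) = 35.5219
Terminal payoffs V(N, i) = max(S_T - K, 0):
  V(3,0) = 32.387573; V(3,1) = 11.043452; V(3,2) = 0.000000; V(3,3) = 0.000000
Backward induction: V(k, i) = exp(-r*dt) * [p * V(k+1, i) + (1-p) * V(k+1, i+1)]; then take max(V_cont, immediate exercise) for American.
  V(2,0) = exp(-r*dt) * [p*32.387573 + (1-p)*11.043452] = 21.412625; exercise = 20.943141; V(2,0) = max -> 21.412625
  V(2,1) = exp(-r*dt) * [p*11.043452 + (1-p)*0.000000] = 5.416206; exercise = 2.480000; V(2,1) = max -> 5.416206
  V(2,2) = exp(-r*dt) * [p*0.000000 + (1-p)*0.000000] = 0.000000; exercise = 0.000000; V(2,2) = max -> 0.000000
  V(1,0) = exp(-r*dt) * [p*21.412625 + (1-p)*5.416206] = 13.213043; exercise = 11.043452; V(1,0) = max -> 13.213043
  V(1,1) = exp(-r*dt) * [p*5.416206 + (1-p)*0.000000] = 2.656351; exercise = 0.000000; V(1,1) = max -> 2.656351
  V(0,0) = exp(-r*dt) * [p*13.213043 + (1-p)*2.656351] = 7.810028; exercise = 2.480000; V(0,0) = max -> 7.810028

Answer: Price = V(0,0) = 7.8100


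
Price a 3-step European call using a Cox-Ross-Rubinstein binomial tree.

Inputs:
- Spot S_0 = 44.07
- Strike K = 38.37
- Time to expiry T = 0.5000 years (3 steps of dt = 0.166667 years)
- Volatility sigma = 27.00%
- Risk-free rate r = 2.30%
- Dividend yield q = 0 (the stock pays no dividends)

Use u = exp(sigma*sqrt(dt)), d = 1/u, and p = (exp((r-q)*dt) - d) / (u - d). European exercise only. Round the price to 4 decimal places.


dt = T/N = 0.166667
u = exp(sigma*sqrt(dt)) = 1.116532; d = 1/u = 0.895631
p = (exp((r-q)*dt) - d) / (u - d) = 0.489858
Discount per step: exp(-r*dt) = 0.996174
Stock lattice S(k, i) with i counting down-moves:
  k=0: S(0,0) = 44.0700
  k=1: S(1,0) = 49.2055; S(1,1) = 39.4704
  k=2: S(2,0) = 54.9395; S(2,1) = 44.0700; S(2,2) = 35.3509
  k=3: S(3,0) = 61.3417; S(3,1) = 49.2055; S(3,2) = 39.4704; S(3,3) = 31.6614
Terminal payoffs V(N, i) = max(S_T - K, 0):
  V(3,0) = 22.971732; V(3,1) = 10.835545; V(3,2) = 1.100448; V(3,3) = 0.000000
Backward induction: V(k, i) = exp(-r*dt) * [p * V(k+1, i) + (1-p) * V(k+1, i+1)].
  V(2,0) = exp(-r*dt) * [p*22.971732 + (1-p)*10.835545] = 16.716346
  V(2,1) = exp(-r*dt) * [p*10.835545 + (1-p)*1.100448] = 5.846803
  V(2,2) = exp(-r*dt) * [p*1.100448 + (1-p)*0.000000] = 0.537000
  V(1,0) = exp(-r*dt) * [p*16.716346 + (1-p)*5.846803] = 11.128590
  V(1,1) = exp(-r*dt) * [p*5.846803 + (1-p)*0.537000] = 3.126042
  V(0,0) = exp(-r*dt) * [p*11.128590 + (1-p)*3.126042] = 7.019192

Answer: Price = V(0,0) = 7.0192


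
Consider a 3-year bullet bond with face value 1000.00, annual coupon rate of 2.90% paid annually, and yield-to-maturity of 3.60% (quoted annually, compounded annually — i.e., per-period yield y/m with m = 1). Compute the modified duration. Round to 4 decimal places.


Answer: Modified duration = 2.8140

Derivation:
Coupon per period c = face * coupon_rate / m = 29.000000
Periods per year m = 1; per-period yield y/m = 0.036000
Number of cashflows N = 3
Cashflows (t years, CF_t, discount factor 1/(1+y/m)^(m*t), PV):
  t = 1.0000: CF_t = 29.000000, DF = 0.965251, PV = 27.992278
  t = 2.0000: CF_t = 29.000000, DF = 0.931709, PV = 27.019573
  t = 3.0000: CF_t = 1029.000000, DF = 0.899333, PV = 925.414092
Price P = sum_t PV_t = 980.425943
First compute Macaulay numerator sum_t t * PV_t:
  t * PV_t at t = 1.0000: 27.992278
  t * PV_t at t = 2.0000: 54.039147
  t * PV_t at t = 3.0000: 2776.242276
Macaulay duration D = 2858.273701 / 980.425943 = 2.915339
Modified duration = D / (1 + y/m) = 2.915339 / (1 + 0.036000) = 2.814033


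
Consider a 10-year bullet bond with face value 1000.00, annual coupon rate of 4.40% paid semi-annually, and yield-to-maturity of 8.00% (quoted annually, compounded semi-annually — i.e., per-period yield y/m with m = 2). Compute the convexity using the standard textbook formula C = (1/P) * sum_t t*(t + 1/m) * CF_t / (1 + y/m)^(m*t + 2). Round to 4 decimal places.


Coupon per period c = face * coupon_rate / m = 22.000000
Periods per year m = 2; per-period yield y/m = 0.040000
Number of cashflows N = 20
Cashflows (t years, CF_t, discount factor 1/(1+y/m)^(m*t), PV):
  t = 0.5000: CF_t = 22.000000, DF = 0.961538, PV = 21.153846
  t = 1.0000: CF_t = 22.000000, DF = 0.924556, PV = 20.340237
  t = 1.5000: CF_t = 22.000000, DF = 0.888996, PV = 19.557920
  t = 2.0000: CF_t = 22.000000, DF = 0.854804, PV = 18.805692
  t = 2.5000: CF_t = 22.000000, DF = 0.821927, PV = 18.082396
  t = 3.0000: CF_t = 22.000000, DF = 0.790315, PV = 17.386920
  t = 3.5000: CF_t = 22.000000, DF = 0.759918, PV = 16.718192
  t = 4.0000: CF_t = 22.000000, DF = 0.730690, PV = 16.075185
  t = 4.5000: CF_t = 22.000000, DF = 0.702587, PV = 15.456908
  t = 5.0000: CF_t = 22.000000, DF = 0.675564, PV = 14.862412
  t = 5.5000: CF_t = 22.000000, DF = 0.649581, PV = 14.290780
  t = 6.0000: CF_t = 22.000000, DF = 0.624597, PV = 13.741135
  t = 6.5000: CF_t = 22.000000, DF = 0.600574, PV = 13.212630
  t = 7.0000: CF_t = 22.000000, DF = 0.577475, PV = 12.704452
  t = 7.5000: CF_t = 22.000000, DF = 0.555265, PV = 12.215819
  t = 8.0000: CF_t = 22.000000, DF = 0.533908, PV = 11.745980
  t = 8.5000: CF_t = 22.000000, DF = 0.513373, PV = 11.294211
  t = 9.0000: CF_t = 22.000000, DF = 0.493628, PV = 10.859819
  t = 9.5000: CF_t = 22.000000, DF = 0.474642, PV = 10.442133
  t = 10.0000: CF_t = 1022.000000, DF = 0.456387, PV = 466.427459
Price P = sum_t PV_t = 755.374126
Convexity numerator sum_t t*(t + 1/m) * CF_t / (1+y/m)^(m*t + 2):
  t = 0.5000: term = 9.778960
  t = 1.0000: term = 28.208538
  t = 1.5000: term = 54.247189
  t = 2.0000: term = 86.934598
  t = 2.5000: term = 125.386439
  t = 3.0000: term = 168.789437
  t = 3.5000: term = 216.396715
  t = 4.0000: term = 267.523411
  t = 4.5000: term = 321.542561
  t = 5.0000: term = 377.881215
  t = 5.5000: term = 436.016787
  t = 6.0000: term = 495.473621
  t = 6.5000: term = 555.819767
  t = 7.0000: term = 616.663943
  t = 7.5000: term = 677.652685
  t = 8.0000: term = 738.467669
  t = 8.5000: term = 798.823200
  t = 9.0000: term = 858.463846
  t = 9.5000: term = 917.162228
  t = 10.0000: term = 45280.032541
Convexity = (1/P) * sum = 53031.265350 / 755.374126 = 70.205298

Answer: Convexity = 70.2053


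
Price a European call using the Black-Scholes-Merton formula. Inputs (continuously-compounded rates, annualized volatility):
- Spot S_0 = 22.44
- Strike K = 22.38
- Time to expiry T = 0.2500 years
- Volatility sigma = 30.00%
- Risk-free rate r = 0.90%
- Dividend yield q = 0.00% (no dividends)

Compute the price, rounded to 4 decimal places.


d1 = (ln(S/K) + (r - q + 0.5*sigma^2) * T) / (sigma * sqrt(T)) = 0.10784919
d2 = d1 - sigma * sqrt(T) = -0.04215081
exp(-rT) = 0.99775253; exp(-qT) = 1.00000000
C = S_0 * exp(-qT) * N(d1) - K * exp(-rT) * N(d2)
N(d1) = 0.54294234; N(d2) = 0.48318924
C = 22.4400 * 1.00000000 * 0.54294234 - 22.3800 * 0.99775253 * 0.48318924 = 1.3942

Answer: Price = 1.3942


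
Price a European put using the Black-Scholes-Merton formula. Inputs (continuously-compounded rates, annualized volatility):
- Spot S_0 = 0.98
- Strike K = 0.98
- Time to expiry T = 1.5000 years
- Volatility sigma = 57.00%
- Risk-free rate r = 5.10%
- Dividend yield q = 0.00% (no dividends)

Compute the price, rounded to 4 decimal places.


d1 = (ln(S/K) + (r - q + 0.5*sigma^2) * T) / (sigma * sqrt(T)) = 0.45863472
d2 = d1 - sigma * sqrt(T) = -0.23946985
exp(-rT) = 0.92635291; exp(-qT) = 1.00000000
P = K * exp(-rT) * N(-d2) - S_0 * exp(-qT) * N(-d1)
N(-d1) = 0.32324825; N(-d2) = 0.59462936
P = 0.9800 * 0.92635291 * 0.59462936 - 0.9800 * 1.00000000 * 0.32324825 = 0.2230

Answer: Price = 0.2230


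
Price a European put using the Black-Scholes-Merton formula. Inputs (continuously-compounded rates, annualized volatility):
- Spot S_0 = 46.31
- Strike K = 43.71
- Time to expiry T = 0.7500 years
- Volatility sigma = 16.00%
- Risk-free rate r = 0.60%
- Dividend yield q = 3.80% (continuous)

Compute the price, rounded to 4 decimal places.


Answer: Price = 1.7694

Derivation:
d1 = (ln(S/K) + (r - q + 0.5*sigma^2) * T) / (sigma * sqrt(T)) = 0.31307548
d2 = d1 - sigma * sqrt(T) = 0.17451142
exp(-rT) = 0.99551011; exp(-qT) = 0.97190229
P = K * exp(-rT) * N(-d2) - S_0 * exp(-qT) * N(-d1)
N(-d1) = 0.37711166; N(-d2) = 0.43073178
P = 43.7100 * 0.99551011 * 0.43073178 - 46.3100 * 0.97190229 * 0.37711166 = 1.7694


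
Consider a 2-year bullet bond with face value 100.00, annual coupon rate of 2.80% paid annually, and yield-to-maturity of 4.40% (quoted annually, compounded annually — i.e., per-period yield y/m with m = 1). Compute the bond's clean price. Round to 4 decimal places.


Answer: Price = 96.9995

Derivation:
Coupon per period c = face * coupon_rate / m = 2.800000
Periods per year m = 1; per-period yield y/m = 0.044000
Number of cashflows N = 2
Cashflows (t years, CF_t, discount factor 1/(1+y/m)^(m*t), PV):
  t = 1.0000: CF_t = 2.800000, DF = 0.957854, PV = 2.681992
  t = 2.0000: CF_t = 102.800000, DF = 0.917485, PV = 94.317465
Price P = sum_t PV_t = 96.999457


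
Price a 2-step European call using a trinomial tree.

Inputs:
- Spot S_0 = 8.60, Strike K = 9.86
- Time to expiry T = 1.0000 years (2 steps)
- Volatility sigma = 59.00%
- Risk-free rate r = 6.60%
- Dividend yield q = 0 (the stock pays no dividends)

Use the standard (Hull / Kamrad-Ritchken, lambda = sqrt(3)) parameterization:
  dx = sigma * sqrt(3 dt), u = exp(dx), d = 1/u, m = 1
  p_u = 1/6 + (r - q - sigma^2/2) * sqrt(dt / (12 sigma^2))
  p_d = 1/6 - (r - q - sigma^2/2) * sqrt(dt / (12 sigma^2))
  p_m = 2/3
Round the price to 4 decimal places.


dt = T/N = 0.500000; dx = sigma*sqrt(3*dt) = 0.722599
u = exp(dx) = 2.059781; d = 1/u = 0.485489
p_u = 0.129284, p_m = 0.666667, p_d = 0.204049
Discount per step: exp(-r*dt) = 0.967539
Stock lattice S(k, j) with j the centered position index:
  k=0: S(0,+0) = 8.6000
  k=1: S(1,-1) = 4.1752; S(1,+0) = 8.6000; S(1,+1) = 17.7141
  k=2: S(2,-2) = 2.0270; S(2,-1) = 4.1752; S(2,+0) = 8.6000; S(2,+1) = 17.7141; S(2,+2) = 36.4872
Terminal payoffs V(N, j) = max(S_T - K, 0):
  V(2,-2) = 0.000000; V(2,-1) = 0.000000; V(2,+0) = 0.000000; V(2,+1) = 7.854113; V(2,+2) = 26.627187
Backward induction: V(k, j) = exp(-r*dt) * [p_u * V(k+1, j+1) + p_m * V(k+1, j) + p_d * V(k+1, j-1)]
  V(1,-1) = exp(-r*dt) * [p_u*0.000000 + p_m*0.000000 + p_d*0.000000] = 0.000000
  V(1,+0) = exp(-r*dt) * [p_u*7.854113 + p_m*0.000000 + p_d*0.000000] = 0.982452
  V(1,+1) = exp(-r*dt) * [p_u*26.627187 + p_m*7.854113 + p_d*0.000000] = 8.396834
  V(0,+0) = exp(-r*dt) * [p_u*8.396834 + p_m*0.982452 + p_d*0.000000] = 1.684046

Answer: Price = V(0,0) = 1.6840


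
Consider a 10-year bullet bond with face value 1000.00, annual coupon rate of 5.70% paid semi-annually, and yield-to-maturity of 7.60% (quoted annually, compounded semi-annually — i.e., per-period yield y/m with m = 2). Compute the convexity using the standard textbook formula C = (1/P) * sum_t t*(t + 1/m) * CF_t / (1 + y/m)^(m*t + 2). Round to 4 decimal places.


Coupon per period c = face * coupon_rate / m = 28.500000
Periods per year m = 2; per-period yield y/m = 0.038000
Number of cashflows N = 20
Cashflows (t years, CF_t, discount factor 1/(1+y/m)^(m*t), PV):
  t = 0.5000: CF_t = 28.500000, DF = 0.963391, PV = 27.456647
  t = 1.0000: CF_t = 28.500000, DF = 0.928122, PV = 26.451491
  t = 1.5000: CF_t = 28.500000, DF = 0.894145, PV = 25.483132
  t = 2.0000: CF_t = 28.500000, DF = 0.861411, PV = 24.550223
  t = 2.5000: CF_t = 28.500000, DF = 0.829876, PV = 23.651467
  t = 3.0000: CF_t = 28.500000, DF = 0.799495, PV = 22.785614
  t = 3.5000: CF_t = 28.500000, DF = 0.770227, PV = 21.951459
  t = 4.0000: CF_t = 28.500000, DF = 0.742030, PV = 21.147841
  t = 4.5000: CF_t = 28.500000, DF = 0.714865, PV = 20.373642
  t = 5.0000: CF_t = 28.500000, DF = 0.688694, PV = 19.627786
  t = 5.5000: CF_t = 28.500000, DF = 0.663482, PV = 18.909236
  t = 6.0000: CF_t = 28.500000, DF = 0.639193, PV = 18.216990
  t = 6.5000: CF_t = 28.500000, DF = 0.615793, PV = 17.550087
  t = 7.0000: CF_t = 28.500000, DF = 0.593249, PV = 16.907598
  t = 7.5000: CF_t = 28.500000, DF = 0.571531, PV = 16.288630
  t = 8.0000: CF_t = 28.500000, DF = 0.550608, PV = 15.692322
  t = 8.5000: CF_t = 28.500000, DF = 0.530451, PV = 15.117844
  t = 9.0000: CF_t = 28.500000, DF = 0.511031, PV = 14.564397
  t = 9.5000: CF_t = 28.500000, DF = 0.492323, PV = 14.031211
  t = 10.0000: CF_t = 1028.500000, DF = 0.474300, PV = 487.817331
Price P = sum_t PV_t = 868.574947
Convexity numerator sum_t t*(t + 1/m) * CF_t / (1+y/m)^(m*t + 2):
  t = 0.5000: term = 12.741566
  t = 1.0000: term = 36.825335
  t = 1.5000: term = 70.954402
  t = 2.0000: term = 113.928071
  t = 2.5000: term = 164.635940
  t = 3.0000: term = 222.052328
  t = 3.5000: term = 285.230993
  t = 4.0000: term = 353.300157
  t = 4.5000: term = 425.457799
  t = 5.0000: term = 500.967223
  t = 5.5000: term = 579.152859
  t = 6.0000: term = 659.396318
  t = 6.5000: term = 741.132663
  t = 7.0000: term = 823.846891
  t = 7.5000: term = 907.070621
  t = 8.0000: term = 990.378969
  t = 8.5000: term = 1073.387611
  t = 9.0000: term = 1155.750006
  t = 9.5000: term = 1237.154792
  t = 10.0000: term = 47539.194393
Convexity = (1/P) * sum = 57892.558937 / 868.574947 = 66.652347

Answer: Convexity = 66.6523
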